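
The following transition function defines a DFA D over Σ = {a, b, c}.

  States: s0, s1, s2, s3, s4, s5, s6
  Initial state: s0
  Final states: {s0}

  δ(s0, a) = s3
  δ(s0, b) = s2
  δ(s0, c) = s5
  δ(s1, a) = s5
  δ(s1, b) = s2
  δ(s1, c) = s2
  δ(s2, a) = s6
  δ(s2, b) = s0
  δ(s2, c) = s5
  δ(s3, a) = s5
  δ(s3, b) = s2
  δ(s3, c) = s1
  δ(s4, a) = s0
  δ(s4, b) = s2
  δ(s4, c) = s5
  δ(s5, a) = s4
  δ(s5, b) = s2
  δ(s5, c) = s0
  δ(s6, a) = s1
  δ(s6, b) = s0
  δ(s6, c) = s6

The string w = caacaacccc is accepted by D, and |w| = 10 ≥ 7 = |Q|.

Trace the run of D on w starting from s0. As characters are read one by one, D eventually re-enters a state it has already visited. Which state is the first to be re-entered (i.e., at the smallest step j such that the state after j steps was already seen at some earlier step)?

s0

State sequence: s0 -c-> s5 -a-> s4 -a-> s0 -c-> s5 -a-> s4 -a-> s0 -c-> s5 -c-> s0 -c-> s5 -c-> s0
First repeat at step 3: s0 was already visited.

The earliest repeat is at step j = 3: D is in s0, which it already visited at step i = 0.
With |Q| = 7, pigeonhole forces a state repeat no later than step 7; the substring read between the first and second visits to that state can be pumped.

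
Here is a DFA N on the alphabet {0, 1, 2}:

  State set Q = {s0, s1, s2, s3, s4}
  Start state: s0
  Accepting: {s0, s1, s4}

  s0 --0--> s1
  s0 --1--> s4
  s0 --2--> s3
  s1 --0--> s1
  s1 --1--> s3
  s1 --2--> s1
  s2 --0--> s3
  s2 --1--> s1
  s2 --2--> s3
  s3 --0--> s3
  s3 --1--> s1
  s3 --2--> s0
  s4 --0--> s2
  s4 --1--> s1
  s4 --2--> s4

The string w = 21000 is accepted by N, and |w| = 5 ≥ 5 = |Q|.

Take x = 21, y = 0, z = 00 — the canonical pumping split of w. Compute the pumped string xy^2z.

xy^2z = 21·0·0·00 = 210000.
Reading y = 0 takes N from s1 back to s1, so after x·y·y the machine is still in s1, and z then leads to the accepting state s1. Hence 210000 ∈ L(N).

210000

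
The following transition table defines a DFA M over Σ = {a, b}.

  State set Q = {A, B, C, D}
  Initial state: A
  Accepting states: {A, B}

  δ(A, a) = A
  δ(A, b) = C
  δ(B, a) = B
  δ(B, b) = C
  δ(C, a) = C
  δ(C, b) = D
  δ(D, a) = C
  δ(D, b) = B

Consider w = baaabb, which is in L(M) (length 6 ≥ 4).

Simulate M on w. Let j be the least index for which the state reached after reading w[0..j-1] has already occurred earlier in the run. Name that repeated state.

C

State sequence: A -b-> C -a-> C -a-> C -a-> C -b-> D -b-> B
First repeat at step 2: C was already visited.

The earliest repeat is at step j = 2: M is in C, which it already visited at step i = 1.
Since M has 4 states, any run of length ≥ 4 visits 4+1 states, so by pigeonhole some state repeats within the first 4 steps — that repeat gives the pumpable loop.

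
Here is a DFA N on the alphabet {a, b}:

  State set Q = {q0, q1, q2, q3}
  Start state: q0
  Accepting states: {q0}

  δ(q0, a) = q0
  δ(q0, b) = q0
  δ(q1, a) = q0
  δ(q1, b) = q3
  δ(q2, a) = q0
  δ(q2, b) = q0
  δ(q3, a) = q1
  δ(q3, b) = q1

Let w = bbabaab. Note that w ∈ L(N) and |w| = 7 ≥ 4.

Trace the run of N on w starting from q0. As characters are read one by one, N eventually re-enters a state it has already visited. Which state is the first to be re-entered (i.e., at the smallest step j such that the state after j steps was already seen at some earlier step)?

Run of N on w = b b a b a a b:
  step 0: q0  (start)
  step 1: q0  (read b: q0→q0)   ← first repeat (q0 seen earlier)
  step 2: q0  (read b: q0→q0)
  step 3: q0  (read a: q0→q0)
  step 4: q0  (read b: q0→q0)
  step 5: q0  (read a: q0→q0)
  step 6: q0  (read a: q0→q0)
  step 7: q0  (read b: q0→q0)

The earliest repeat is at step j = 1: N is in q0, which it already visited at step i = 0.

q0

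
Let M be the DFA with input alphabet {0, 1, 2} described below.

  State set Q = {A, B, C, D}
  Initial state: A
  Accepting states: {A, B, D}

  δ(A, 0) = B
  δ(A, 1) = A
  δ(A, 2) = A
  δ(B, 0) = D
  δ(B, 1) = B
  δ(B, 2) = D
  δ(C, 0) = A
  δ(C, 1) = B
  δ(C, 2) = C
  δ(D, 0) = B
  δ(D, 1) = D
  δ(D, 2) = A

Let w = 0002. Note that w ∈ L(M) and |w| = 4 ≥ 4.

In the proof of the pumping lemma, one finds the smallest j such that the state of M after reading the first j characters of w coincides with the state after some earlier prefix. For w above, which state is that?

Run of M on w = 0 0 0 2:
  step 0: A  (start)
  step 1: B  (read 0: A→B)
  step 2: D  (read 0: B→D)
  step 3: B  (read 0: D→B)   ← first repeat (B seen earlier)
  step 4: D  (read 2: B→D)

The earliest repeat is at step j = 3: M is in B, which it already visited at step i = 1.

B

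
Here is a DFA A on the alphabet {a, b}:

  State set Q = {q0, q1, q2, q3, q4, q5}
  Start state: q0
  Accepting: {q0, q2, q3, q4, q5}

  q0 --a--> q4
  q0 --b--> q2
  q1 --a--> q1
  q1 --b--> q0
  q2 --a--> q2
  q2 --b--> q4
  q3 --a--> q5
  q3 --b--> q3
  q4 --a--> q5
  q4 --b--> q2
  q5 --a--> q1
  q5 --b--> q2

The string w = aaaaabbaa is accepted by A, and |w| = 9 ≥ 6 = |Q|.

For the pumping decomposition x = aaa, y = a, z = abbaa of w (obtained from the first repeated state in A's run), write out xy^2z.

xy^2z = aaa·a·a·abbaa = aaaaaabbaa.
Reading y = a takes A from q1 back to q1, so after x·y·y the machine is still in q1, and z then leads to the accepting state q2. Hence aaaaaabbaa ∈ L(A).

aaaaaabbaa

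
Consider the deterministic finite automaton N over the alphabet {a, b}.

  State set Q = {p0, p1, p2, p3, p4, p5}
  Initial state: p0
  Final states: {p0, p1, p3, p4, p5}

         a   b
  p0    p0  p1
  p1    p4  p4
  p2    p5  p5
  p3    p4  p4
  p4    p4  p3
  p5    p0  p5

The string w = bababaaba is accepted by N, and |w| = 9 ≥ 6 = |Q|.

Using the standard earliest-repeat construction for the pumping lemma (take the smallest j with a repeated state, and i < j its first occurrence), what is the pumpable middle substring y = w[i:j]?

ba

State sequence: p0 -b-> p1 -a-> p4 -b-> p3 -a-> p4 -b-> p3 -a-> p4 -a-> p4 -b-> p3 -a-> p4
First repeat at step 4: p4 was already visited.

So i = 2, j = 4, giving x = w[0:2] = ba, y = w[2:4] = ba, z = w[4:9] = baaba.
Check: |xy| = 4 ≤ 6 and |y| = 2 ≥ 1. Reading y takes N from p4 back to p4, so every xyⁱz is accepted.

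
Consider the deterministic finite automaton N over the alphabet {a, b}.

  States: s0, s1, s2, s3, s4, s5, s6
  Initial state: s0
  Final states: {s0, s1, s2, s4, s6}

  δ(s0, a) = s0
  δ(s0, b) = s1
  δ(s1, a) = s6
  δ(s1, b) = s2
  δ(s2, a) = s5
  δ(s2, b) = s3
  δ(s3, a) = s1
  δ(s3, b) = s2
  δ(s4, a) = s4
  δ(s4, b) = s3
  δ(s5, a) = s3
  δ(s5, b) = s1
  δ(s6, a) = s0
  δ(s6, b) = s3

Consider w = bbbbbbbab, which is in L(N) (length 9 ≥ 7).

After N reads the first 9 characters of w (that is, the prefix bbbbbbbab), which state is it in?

State sequence: s0 -b-> s1 -b-> s2 -b-> s3 -b-> s2 -b-> s3 -b-> s2 -b-> s3 -a-> s1 -b-> s2

After reading 9 characters, N is in state s2.
(This kind of state-tracing is the core of the pumping-lemma construction: with 7 states, pigeonhole forces a repeat within the first 7 steps.)

s2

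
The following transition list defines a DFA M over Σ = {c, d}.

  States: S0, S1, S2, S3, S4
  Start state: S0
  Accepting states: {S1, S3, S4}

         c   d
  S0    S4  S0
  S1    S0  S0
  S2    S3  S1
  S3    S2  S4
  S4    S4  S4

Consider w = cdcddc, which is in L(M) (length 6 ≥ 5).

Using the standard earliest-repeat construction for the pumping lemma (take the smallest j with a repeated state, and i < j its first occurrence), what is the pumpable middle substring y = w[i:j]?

State sequence: S0 -c-> S4 -d-> S4 -c-> S4 -d-> S4 -d-> S4 -c-> S4
First repeat at step 2: S4 was already visited.

So i = 1, j = 2, giving x = w[0:1] = c, y = w[1:2] = d, z = w[2:6] = cddc.
Check: |xy| = 2 ≤ 5 and |y| = 1 ≥ 1. Reading y takes M from S4 back to S4, so every xyⁱz is accepted.

d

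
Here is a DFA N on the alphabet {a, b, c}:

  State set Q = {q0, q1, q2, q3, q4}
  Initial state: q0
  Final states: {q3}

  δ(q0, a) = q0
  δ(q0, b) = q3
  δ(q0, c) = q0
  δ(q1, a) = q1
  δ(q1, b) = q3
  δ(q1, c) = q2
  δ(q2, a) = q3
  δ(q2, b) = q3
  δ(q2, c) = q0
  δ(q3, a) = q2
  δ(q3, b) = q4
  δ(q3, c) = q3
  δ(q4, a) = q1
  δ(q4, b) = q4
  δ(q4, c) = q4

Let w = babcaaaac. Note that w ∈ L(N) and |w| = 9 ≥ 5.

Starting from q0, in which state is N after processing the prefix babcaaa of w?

Run of N on the first 7 characters of w = b a b c a a a:
  step 0: q0  (start)
  step 1: q3  (read b: q0→q3)
  step 2: q2  (read a: q3→q2)
  step 3: q3  (read b: q2→q3)
  step 4: q3  (read c: q3→q3)
  step 5: q2  (read a: q3→q2)
  step 6: q3  (read a: q2→q3)
  step 7: q2  (read a: q3→q2)

After reading 7 characters, N is in state q2.

q2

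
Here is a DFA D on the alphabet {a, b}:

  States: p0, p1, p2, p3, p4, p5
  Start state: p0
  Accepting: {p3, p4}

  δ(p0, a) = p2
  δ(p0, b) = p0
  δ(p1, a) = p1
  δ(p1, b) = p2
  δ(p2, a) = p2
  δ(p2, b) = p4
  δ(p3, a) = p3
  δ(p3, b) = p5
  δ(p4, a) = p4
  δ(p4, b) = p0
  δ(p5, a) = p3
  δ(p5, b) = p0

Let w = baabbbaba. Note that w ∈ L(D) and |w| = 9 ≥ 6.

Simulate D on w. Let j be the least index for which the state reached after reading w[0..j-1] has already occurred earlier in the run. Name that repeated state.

State sequence: p0 -b-> p0 -a-> p2 -a-> p2 -b-> p4 -b-> p0 -b-> p0 -a-> p2 -b-> p4 -a-> p4
First repeat at step 1: p0 was already visited.

The earliest repeat is at step j = 1: D is in p0, which it already visited at step i = 0.

p0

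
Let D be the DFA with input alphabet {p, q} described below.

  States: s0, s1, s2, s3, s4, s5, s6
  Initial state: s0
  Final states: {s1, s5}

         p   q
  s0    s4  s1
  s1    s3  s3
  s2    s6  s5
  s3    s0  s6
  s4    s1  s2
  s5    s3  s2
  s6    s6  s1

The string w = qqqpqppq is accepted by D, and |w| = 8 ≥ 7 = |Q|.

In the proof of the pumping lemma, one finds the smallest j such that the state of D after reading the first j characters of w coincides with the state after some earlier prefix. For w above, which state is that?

Run of D on w = q q q p q p p q:
  step 0: s0  (start)
  step 1: s1  (read q: s0→s1)
  step 2: s3  (read q: s1→s3)
  step 3: s6  (read q: s3→s6)
  step 4: s6  (read p: s6→s6)   ← first repeat (s6 seen earlier)
  step 5: s1  (read q: s6→s1)
  step 6: s3  (read p: s1→s3)
  step 7: s0  (read p: s3→s0)
  step 8: s1  (read q: s0→s1)

The earliest repeat is at step j = 4: D is in s6, which it already visited at step i = 3.

s6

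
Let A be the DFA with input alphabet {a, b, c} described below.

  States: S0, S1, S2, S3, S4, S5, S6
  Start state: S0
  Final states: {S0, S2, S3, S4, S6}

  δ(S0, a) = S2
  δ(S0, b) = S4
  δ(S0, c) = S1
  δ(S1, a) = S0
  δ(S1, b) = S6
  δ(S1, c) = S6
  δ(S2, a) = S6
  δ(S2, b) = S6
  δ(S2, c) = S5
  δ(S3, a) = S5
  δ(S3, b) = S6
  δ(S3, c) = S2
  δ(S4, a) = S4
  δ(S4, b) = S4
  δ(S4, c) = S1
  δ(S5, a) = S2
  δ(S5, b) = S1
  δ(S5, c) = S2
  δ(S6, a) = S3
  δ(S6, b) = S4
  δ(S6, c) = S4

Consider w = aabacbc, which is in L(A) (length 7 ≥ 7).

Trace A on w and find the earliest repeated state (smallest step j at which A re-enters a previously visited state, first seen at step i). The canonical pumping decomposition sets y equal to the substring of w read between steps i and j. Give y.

a

State sequence: S0 -a-> S2 -a-> S6 -b-> S4 -a-> S4 -c-> S1 -b-> S6 -c-> S4
First repeat at step 4: S4 was already visited.

So i = 3, j = 4, giving x = w[0:3] = aab, y = w[3:4] = a, z = w[4:7] = cbc.
Check: |xy| = 4 ≤ 7 and |y| = 1 ≥ 1. Reading y takes A from S4 back to S4, so every xyⁱz is accepted.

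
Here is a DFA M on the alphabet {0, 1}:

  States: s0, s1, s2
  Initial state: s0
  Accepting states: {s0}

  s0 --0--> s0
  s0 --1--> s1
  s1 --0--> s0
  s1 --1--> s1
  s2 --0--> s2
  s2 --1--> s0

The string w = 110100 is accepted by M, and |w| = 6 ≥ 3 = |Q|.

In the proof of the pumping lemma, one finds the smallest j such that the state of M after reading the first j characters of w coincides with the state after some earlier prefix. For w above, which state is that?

State sequence: s0 -1-> s1 -1-> s1 -0-> s0 -1-> s1 -0-> s0 -0-> s0
First repeat at step 2: s1 was already visited.

The earliest repeat is at step j = 2: M is in s1, which it already visited at step i = 1.
Since M has 3 states, any run of length ≥ 3 visits 3+1 states, so by pigeonhole some state repeats within the first 3 steps — that repeat gives the pumpable loop.

s1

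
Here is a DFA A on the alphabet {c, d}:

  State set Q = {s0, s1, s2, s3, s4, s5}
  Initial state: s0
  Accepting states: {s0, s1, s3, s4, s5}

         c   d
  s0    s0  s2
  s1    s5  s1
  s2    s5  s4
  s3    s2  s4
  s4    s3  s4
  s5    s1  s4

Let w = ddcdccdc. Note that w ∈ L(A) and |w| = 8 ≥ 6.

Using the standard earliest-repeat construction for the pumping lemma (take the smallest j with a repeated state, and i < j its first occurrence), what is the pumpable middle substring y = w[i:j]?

cd

State sequence: s0 -d-> s2 -d-> s4 -c-> s3 -d-> s4 -c-> s3 -c-> s2 -d-> s4 -c-> s3
First repeat at step 4: s4 was already visited.

So i = 2, j = 4, giving x = w[0:2] = dd, y = w[2:4] = cd, z = w[4:8] = ccdc.
Check: |xy| = 4 ≤ 6 and |y| = 2 ≥ 1. Reading y takes A from s4 back to s4, so every xyⁱz is accepted.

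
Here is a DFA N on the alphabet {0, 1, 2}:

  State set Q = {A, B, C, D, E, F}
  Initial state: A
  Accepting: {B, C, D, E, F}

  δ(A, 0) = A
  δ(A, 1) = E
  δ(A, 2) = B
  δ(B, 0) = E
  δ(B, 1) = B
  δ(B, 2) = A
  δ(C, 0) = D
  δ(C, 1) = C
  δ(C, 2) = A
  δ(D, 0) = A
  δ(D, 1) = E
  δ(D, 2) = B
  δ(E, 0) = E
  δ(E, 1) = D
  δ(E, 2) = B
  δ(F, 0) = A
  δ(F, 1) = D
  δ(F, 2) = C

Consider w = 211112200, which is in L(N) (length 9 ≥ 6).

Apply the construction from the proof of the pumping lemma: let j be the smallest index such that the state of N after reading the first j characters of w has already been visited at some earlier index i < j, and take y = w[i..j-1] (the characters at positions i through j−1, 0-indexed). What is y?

Run of N on w = 2 1 1 1 1 2 2 0 0:
  step 0: A  (start)
  step 1: B  (read 2: A→B)
  step 2: B  (read 1: B→B)   ← first repeat (B seen earlier)
  step 3: B  (read 1: B→B)
  step 4: B  (read 1: B→B)
  step 5: B  (read 1: B→B)
  step 6: A  (read 2: B→A)
  step 7: B  (read 2: A→B)
  step 8: E  (read 0: B→E)
  step 9: E  (read 0: E→E)

So i = 1, j = 2, giving x = w[0:1] = 2, y = w[1:2] = 1, z = w[2:9] = 1112200.
Check: |xy| = 2 ≤ 6 and |y| = 1 ≥ 1. Reading y takes N from B back to B, so every xyⁱz is accepted.
Pumping length from the standard proof: p = 6 (the number of states). The repeated state found above gives |xy| = j ≤ 6 and |y| = j − i ≥ 1.

1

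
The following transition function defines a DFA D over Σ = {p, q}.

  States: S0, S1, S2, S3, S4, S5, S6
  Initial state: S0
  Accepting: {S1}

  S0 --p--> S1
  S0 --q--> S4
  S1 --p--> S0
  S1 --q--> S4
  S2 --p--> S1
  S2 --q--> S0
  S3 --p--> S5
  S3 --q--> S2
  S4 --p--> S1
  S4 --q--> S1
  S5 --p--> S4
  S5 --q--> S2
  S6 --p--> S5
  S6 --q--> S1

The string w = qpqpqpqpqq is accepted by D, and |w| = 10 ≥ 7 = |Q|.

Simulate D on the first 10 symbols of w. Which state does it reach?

Run of D on the first 10 characters of w = q p q p q p q p q q:
  step 0: S0  (start)
  step 1: S4  (read q: S0→S4)
  step 2: S1  (read p: S4→S1)
  step 3: S4  (read q: S1→S4)
  step 4: S1  (read p: S4→S1)
  step 5: S4  (read q: S1→S4)
  step 6: S1  (read p: S4→S1)
  step 7: S4  (read q: S1→S4)
  step 8: S1  (read p: S4→S1)
  step 9: S4  (read q: S1→S4)
  step 10: S1  (read q: S4→S1)

After reading 10 characters, D is in state S1.
(This kind of state-tracing is the core of the pumping-lemma construction: with 7 states, pigeonhole forces a repeat within the first 7 steps.)

S1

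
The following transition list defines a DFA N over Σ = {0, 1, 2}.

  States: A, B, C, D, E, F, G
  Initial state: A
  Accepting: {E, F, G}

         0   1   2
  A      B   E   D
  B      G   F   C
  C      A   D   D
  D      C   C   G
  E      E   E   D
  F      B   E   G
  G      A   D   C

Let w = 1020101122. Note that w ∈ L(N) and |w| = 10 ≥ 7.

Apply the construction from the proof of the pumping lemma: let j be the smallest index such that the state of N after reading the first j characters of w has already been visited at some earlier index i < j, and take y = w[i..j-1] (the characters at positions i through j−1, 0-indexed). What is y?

0

State sequence: A -1-> E -0-> E -2-> D -0-> C -1-> D -0-> C -1-> D -1-> C -2-> D -2-> G
First repeat at step 2: E was already visited.

So i = 1, j = 2, giving x = w[0:1] = 1, y = w[1:2] = 0, z = w[2:10] = 20101122.
Check: |xy| = 2 ≤ 7 and |y| = 1 ≥ 1. Reading y takes N from E back to E, so every xyⁱz is accepted.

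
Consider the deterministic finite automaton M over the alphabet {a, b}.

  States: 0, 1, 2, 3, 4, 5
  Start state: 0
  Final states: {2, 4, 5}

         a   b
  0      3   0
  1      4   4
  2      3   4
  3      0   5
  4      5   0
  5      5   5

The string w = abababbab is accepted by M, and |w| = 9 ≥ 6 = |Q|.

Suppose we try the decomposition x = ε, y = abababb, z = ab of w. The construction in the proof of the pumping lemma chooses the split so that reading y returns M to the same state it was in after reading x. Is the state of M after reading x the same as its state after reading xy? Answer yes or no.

State sequence: 0 -a-> 3 -b-> 5 -a-> 5 -b-> 5 -a-> 5 -b-> 5 -b-> 5

After x (step 0): 0. After xy (step 7): 5.
They differ (0 ≠ 5), so y is not a cycle from the state after x; this split is not the one the pumping-lemma construction produces, and pumping y need not keep the string in L(M).

no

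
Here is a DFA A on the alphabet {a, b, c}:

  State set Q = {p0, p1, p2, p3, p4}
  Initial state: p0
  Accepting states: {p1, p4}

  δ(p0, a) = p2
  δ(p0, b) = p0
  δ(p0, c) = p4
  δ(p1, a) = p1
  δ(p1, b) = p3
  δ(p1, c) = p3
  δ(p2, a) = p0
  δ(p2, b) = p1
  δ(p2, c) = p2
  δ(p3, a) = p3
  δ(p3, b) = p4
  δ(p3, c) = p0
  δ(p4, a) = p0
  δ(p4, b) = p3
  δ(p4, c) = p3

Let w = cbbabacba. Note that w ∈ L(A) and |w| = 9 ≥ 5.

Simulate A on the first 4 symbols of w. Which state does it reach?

Run of A on the first 4 characters of w = c b b a:
  step 0: p0  (start)
  step 1: p4  (read c: p0→p4)
  step 2: p3  (read b: p4→p3)
  step 3: p4  (read b: p3→p4)
  step 4: p0  (read a: p4→p0)

After reading 4 characters, A is in state p0.
(This kind of state-tracing is the core of the pumping-lemma construction: with 5 states, pigeonhole forces a repeat within the first 5 steps.)

p0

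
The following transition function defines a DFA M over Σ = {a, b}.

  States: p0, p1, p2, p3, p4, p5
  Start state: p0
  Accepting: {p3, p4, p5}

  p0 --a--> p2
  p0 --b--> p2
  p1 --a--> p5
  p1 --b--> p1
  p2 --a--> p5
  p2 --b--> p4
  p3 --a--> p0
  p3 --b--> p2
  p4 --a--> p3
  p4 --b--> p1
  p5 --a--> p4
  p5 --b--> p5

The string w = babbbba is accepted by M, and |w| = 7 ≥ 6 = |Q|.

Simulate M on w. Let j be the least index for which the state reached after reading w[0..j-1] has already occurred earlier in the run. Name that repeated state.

Run of M on w = b a b b b b a:
  step 0: p0  (start)
  step 1: p2  (read b: p0→p2)
  step 2: p5  (read a: p2→p5)
  step 3: p5  (read b: p5→p5)   ← first repeat (p5 seen earlier)
  step 4: p5  (read b: p5→p5)
  step 5: p5  (read b: p5→p5)
  step 6: p5  (read b: p5→p5)
  step 7: p4  (read a: p5→p4)

The earliest repeat is at step j = 3: M is in p5, which it already visited at step i = 2.
Since M has 6 states, any run of length ≥ 6 visits 6+1 states, so by pigeonhole some state repeats within the first 6 steps — that repeat gives the pumpable loop.

p5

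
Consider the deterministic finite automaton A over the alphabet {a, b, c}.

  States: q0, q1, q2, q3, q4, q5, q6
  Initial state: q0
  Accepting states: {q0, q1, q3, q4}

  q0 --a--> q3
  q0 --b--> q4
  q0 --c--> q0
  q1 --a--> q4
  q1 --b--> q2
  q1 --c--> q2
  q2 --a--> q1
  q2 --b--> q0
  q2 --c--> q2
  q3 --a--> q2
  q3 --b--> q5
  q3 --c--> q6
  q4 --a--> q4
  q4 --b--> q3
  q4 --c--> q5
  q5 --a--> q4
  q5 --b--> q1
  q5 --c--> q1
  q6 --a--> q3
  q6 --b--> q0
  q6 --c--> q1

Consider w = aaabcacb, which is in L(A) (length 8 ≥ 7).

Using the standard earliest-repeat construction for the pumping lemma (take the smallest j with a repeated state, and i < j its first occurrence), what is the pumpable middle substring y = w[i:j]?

ab

State sequence: q0 -a-> q3 -a-> q2 -a-> q1 -b-> q2 -c-> q2 -a-> q1 -c-> q2 -b-> q0
First repeat at step 4: q2 was already visited.

So i = 2, j = 4, giving x = w[0:2] = aa, y = w[2:4] = ab, z = w[4:8] = cacb.
Check: |xy| = 4 ≤ 7 and |y| = 2 ≥ 1. Reading y takes A from q2 back to q2, so every xyⁱz is accepted.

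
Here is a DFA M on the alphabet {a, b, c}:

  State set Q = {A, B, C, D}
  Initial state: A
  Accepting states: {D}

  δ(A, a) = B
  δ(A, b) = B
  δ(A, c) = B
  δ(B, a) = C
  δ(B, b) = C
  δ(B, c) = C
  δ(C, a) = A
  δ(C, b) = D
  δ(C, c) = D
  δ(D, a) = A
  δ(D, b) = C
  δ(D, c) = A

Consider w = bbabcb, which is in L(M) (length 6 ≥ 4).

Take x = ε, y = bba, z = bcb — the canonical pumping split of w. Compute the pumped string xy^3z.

bbabbabbabcb

xy^3z = ε·bba·bba·bba·bcb = bbabbabbabcb.
Reading y = bba takes M from A back to A, so after x·y·y·y the machine is still in A, and z then leads to the accepting state D. Hence bbabbabbabcb ∈ L(M).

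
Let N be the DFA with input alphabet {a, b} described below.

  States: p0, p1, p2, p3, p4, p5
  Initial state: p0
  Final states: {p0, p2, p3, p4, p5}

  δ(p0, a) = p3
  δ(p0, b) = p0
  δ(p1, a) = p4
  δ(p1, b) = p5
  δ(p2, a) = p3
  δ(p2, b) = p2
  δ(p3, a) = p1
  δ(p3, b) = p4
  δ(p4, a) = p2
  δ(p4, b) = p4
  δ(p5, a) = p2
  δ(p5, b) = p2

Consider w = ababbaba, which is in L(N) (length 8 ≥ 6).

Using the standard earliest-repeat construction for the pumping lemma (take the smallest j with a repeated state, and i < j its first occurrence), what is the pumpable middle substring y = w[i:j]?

b

State sequence: p0 -a-> p3 -b-> p4 -a-> p2 -b-> p2 -b-> p2 -a-> p3 -b-> p4 -a-> p2
First repeat at step 4: p2 was already visited.

So i = 3, j = 4, giving x = w[0:3] = aba, y = w[3:4] = b, z = w[4:8] = baba.
Check: |xy| = 4 ≤ 6 and |y| = 1 ≥ 1. Reading y takes N from p2 back to p2, so every xyⁱz is accepted.
Since N has 6 states, any run of length ≥ 6 visits 6+1 states, so by pigeonhole some state repeats within the first 6 steps — that repeat gives the pumpable loop.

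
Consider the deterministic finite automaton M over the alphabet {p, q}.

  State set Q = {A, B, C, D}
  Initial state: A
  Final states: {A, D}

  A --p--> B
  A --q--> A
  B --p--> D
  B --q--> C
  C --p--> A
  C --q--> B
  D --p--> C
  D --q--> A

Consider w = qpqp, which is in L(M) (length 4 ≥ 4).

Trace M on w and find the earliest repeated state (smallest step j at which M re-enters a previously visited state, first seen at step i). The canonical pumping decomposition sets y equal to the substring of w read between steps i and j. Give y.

q

State sequence: A -q-> A -p-> B -q-> C -p-> A
First repeat at step 1: A was already visited.

So i = 0, j = 1, giving x = w[0:0] = ε, y = w[0:1] = q, z = w[1:4] = pqp.
Check: |xy| = 1 ≤ 4 and |y| = 1 ≥ 1. Reading y takes M from A back to A, so every xyⁱz is accepted.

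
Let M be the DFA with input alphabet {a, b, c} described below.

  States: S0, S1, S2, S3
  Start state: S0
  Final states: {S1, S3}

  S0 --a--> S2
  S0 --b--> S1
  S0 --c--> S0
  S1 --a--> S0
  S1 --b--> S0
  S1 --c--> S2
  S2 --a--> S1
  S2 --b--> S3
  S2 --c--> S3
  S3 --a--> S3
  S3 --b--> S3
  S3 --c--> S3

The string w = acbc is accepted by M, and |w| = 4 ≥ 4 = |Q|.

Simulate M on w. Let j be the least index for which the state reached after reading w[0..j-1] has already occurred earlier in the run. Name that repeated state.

S3

Run of M on w = a c b c:
  step 0: S0  (start)
  step 1: S2  (read a: S0→S2)
  step 2: S3  (read c: S2→S3)
  step 3: S3  (read b: S3→S3)   ← first repeat (S3 seen earlier)
  step 4: S3  (read c: S3→S3)

The earliest repeat is at step j = 3: M is in S3, which it already visited at step i = 2.
Since M has 4 states, any run of length ≥ 4 visits 4+1 states, so by pigeonhole some state repeats within the first 4 steps — that repeat gives the pumpable loop.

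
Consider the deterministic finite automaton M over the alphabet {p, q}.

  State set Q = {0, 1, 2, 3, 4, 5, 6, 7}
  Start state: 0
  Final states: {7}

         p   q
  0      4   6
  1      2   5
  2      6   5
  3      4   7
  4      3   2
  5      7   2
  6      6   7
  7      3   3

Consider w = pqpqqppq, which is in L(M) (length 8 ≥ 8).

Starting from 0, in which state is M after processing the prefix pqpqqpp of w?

State sequence: 0 -p-> 4 -q-> 2 -p-> 6 -q-> 7 -q-> 3 -p-> 4 -p-> 3

After reading 7 characters, M is in state 3.

3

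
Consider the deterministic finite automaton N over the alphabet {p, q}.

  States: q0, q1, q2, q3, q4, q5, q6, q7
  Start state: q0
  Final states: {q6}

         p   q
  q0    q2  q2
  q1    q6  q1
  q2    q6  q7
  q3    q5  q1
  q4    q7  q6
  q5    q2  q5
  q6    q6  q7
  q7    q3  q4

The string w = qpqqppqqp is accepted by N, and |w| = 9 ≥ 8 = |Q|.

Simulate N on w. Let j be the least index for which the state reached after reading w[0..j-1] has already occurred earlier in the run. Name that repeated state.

State sequence: q0 -q-> q2 -p-> q6 -q-> q7 -q-> q4 -p-> q7 -p-> q3 -q-> q1 -q-> q1 -p-> q6
First repeat at step 5: q7 was already visited.

The earliest repeat is at step j = 5: N is in q7, which it already visited at step i = 3.
With |Q| = 8, pigeonhole forces a state repeat no later than step 8; the substring read between the first and second visits to that state can be pumped.

q7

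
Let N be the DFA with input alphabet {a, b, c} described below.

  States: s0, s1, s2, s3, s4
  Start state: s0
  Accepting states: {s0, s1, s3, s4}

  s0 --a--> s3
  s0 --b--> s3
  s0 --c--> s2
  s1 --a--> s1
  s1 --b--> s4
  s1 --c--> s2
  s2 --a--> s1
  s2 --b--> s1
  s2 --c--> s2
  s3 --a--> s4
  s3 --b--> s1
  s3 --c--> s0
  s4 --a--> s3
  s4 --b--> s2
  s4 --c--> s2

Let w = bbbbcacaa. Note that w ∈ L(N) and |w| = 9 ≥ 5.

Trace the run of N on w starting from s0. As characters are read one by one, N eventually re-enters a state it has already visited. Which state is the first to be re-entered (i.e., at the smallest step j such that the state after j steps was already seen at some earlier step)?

s2

Run of N on w = b b b b c a c a a:
  step 0: s0  (start)
  step 1: s3  (read b: s0→s3)
  step 2: s1  (read b: s3→s1)
  step 3: s4  (read b: s1→s4)
  step 4: s2  (read b: s4→s2)
  step 5: s2  (read c: s2→s2)   ← first repeat (s2 seen earlier)
  step 6: s1  (read a: s2→s1)
  step 7: s2  (read c: s1→s2)
  step 8: s1  (read a: s2→s1)
  step 9: s1  (read a: s1→s1)

The earliest repeat is at step j = 5: N is in s2, which it already visited at step i = 4.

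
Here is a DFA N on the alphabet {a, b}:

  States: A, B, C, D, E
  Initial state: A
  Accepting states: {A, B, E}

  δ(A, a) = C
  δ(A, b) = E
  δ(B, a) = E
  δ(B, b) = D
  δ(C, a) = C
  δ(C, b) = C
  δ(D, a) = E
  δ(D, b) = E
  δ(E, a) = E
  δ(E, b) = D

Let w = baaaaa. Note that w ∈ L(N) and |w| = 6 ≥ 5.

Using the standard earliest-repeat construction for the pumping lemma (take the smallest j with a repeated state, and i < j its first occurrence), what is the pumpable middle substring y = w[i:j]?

a

State sequence: A -b-> E -a-> E -a-> E -a-> E -a-> E -a-> E
First repeat at step 2: E was already visited.

So i = 1, j = 2, giving x = w[0:1] = b, y = w[1:2] = a, z = w[2:6] = aaaa.
Check: |xy| = 2 ≤ 5 and |y| = 1 ≥ 1. Reading y takes N from E back to E, so every xyⁱz is accepted.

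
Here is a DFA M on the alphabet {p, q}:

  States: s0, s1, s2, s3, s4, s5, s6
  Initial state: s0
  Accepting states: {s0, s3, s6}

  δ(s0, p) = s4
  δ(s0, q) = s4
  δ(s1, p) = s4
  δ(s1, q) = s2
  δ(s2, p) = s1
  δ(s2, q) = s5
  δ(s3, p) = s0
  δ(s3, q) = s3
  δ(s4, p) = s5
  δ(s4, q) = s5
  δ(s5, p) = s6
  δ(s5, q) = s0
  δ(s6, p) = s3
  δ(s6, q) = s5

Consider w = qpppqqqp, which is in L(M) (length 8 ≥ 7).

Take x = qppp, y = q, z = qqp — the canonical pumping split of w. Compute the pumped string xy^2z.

xy^2z = qppp·q·q·qqp = qpppqqqqp.
Reading y = q takes M from s3 back to s3, so after x·y·y the machine is still in s3, and z then leads to the accepting state s0. Hence qpppqqqqp ∈ L(M).

qpppqqqqp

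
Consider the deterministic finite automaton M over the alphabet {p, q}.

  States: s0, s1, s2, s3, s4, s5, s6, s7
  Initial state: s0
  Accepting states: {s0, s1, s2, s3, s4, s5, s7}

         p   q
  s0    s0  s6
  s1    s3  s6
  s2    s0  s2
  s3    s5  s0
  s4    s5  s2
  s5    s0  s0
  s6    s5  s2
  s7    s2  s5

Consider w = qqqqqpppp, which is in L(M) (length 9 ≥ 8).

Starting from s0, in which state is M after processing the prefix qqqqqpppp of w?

s0

Run of M on the first 9 characters of w = q q q q q p p p p:
  step 0: s0  (start)
  step 1: s6  (read q: s0→s6)
  step 2: s2  (read q: s6→s2)
  step 3: s2  (read q: s2→s2)
  step 4: s2  (read q: s2→s2)
  step 5: s2  (read q: s2→s2)
  step 6: s0  (read p: s2→s0)
  step 7: s0  (read p: s0→s0)
  step 8: s0  (read p: s0→s0)
  step 9: s0  (read p: s0→s0)

After reading 9 characters, M is in state s0.
(This kind of state-tracing is the core of the pumping-lemma construction: with 8 states, pigeonhole forces a repeat within the first 8 steps.)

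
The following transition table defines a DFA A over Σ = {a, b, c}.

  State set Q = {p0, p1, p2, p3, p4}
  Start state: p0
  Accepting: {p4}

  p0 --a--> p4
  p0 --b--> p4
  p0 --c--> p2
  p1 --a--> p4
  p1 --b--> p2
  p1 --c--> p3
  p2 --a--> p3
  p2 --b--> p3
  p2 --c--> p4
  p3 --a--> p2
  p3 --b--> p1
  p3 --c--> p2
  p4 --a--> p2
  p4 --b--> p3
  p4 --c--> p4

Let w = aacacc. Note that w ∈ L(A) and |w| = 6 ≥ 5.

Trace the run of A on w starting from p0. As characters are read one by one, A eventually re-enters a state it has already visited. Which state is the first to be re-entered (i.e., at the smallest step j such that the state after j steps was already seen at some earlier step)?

p4

Run of A on w = a a c a c c:
  step 0: p0  (start)
  step 1: p4  (read a: p0→p4)
  step 2: p2  (read a: p4→p2)
  step 3: p4  (read c: p2→p4)   ← first repeat (p4 seen earlier)
  step 4: p2  (read a: p4→p2)
  step 5: p4  (read c: p2→p4)
  step 6: p4  (read c: p4→p4)

The earliest repeat is at step j = 3: A is in p4, which it already visited at step i = 1.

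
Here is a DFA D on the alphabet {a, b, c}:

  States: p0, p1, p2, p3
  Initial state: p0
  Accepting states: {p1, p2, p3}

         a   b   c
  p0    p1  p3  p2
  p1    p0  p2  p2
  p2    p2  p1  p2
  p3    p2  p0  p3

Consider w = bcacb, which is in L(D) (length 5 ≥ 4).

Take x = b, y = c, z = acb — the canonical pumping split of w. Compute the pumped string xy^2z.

bccacb

xy^2z = b·c·c·acb = bccacb.
Reading y = c takes D from p3 back to p3, so after x·y·y the machine is still in p3, and z then leads to the accepting state p1. Hence bccacb ∈ L(D).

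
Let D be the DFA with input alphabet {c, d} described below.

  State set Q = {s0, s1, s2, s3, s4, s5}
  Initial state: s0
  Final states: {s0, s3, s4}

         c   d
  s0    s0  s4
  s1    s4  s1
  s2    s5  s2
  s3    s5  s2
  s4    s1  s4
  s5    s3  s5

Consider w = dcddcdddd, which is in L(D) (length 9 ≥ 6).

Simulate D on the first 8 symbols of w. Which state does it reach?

Run of D on the first 8 characters of w = d c d d c d d d:
  step 0: s0  (start)
  step 1: s4  (read d: s0→s4)
  step 2: s1  (read c: s4→s1)
  step 3: s1  (read d: s1→s1)
  step 4: s1  (read d: s1→s1)
  step 5: s4  (read c: s1→s4)
  step 6: s4  (read d: s4→s4)
  step 7: s4  (read d: s4→s4)
  step 8: s4  (read d: s4→s4)

After reading 8 characters, D is in state s4.

s4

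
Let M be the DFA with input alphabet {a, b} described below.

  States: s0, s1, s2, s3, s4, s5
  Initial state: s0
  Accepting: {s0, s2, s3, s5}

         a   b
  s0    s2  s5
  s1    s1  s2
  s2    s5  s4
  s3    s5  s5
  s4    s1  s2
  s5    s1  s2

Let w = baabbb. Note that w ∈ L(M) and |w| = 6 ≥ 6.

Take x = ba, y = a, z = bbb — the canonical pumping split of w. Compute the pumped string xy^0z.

babbb

xy⁰z = xz = ba·bbb = babbb.
Reading y = a takes M from s1 back to s1, so after x the machine is still in s1, and z then leads to the accepting state s2. Hence babbb ∈ L(M).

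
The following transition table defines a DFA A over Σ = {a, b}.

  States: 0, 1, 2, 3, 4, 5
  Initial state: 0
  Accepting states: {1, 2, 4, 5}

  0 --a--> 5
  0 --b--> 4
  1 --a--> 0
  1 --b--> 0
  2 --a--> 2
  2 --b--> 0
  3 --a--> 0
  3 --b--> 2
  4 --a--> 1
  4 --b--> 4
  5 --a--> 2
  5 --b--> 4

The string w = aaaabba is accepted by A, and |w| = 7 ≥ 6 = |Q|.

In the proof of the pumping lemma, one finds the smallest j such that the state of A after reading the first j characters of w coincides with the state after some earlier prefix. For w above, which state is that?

2

State sequence: 0 -a-> 5 -a-> 2 -a-> 2 -a-> 2 -b-> 0 -b-> 4 -a-> 1
First repeat at step 3: 2 was already visited.

The earliest repeat is at step j = 3: A is in 2, which it already visited at step i = 2.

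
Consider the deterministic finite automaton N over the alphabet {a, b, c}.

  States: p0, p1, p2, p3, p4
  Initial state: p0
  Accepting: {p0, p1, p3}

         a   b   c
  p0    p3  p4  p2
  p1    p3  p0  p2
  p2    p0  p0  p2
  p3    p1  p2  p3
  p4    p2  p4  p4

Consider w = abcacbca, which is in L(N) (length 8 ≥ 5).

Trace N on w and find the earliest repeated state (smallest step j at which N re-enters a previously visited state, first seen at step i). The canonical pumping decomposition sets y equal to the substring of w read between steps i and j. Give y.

c

Run of N on w = a b c a c b c a:
  step 0: p0  (start)
  step 1: p3  (read a: p0→p3)
  step 2: p2  (read b: p3→p2)
  step 3: p2  (read c: p2→p2)   ← first repeat (p2 seen earlier)
  step 4: p0  (read a: p2→p0)
  step 5: p2  (read c: p0→p2)
  step 6: p0  (read b: p2→p0)
  step 7: p2  (read c: p0→p2)
  step 8: p0  (read a: p2→p0)

So i = 2, j = 3, giving x = w[0:2] = ab, y = w[2:3] = c, z = w[3:8] = acbca.
Check: |xy| = 3 ≤ 5 and |y| = 1 ≥ 1. Reading y takes N from p2 back to p2, so every xyⁱz is accepted.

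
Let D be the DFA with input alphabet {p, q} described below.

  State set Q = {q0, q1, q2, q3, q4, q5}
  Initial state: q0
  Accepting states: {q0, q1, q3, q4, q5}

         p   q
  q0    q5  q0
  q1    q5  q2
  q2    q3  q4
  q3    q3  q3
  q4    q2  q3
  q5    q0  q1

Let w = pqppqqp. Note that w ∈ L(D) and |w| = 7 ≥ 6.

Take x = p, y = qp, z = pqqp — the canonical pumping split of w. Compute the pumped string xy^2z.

xy^2z = p·qp·qp·pqqp = pqpqppqqp.
Reading y = qp takes D from q5 back to q5, so after x·y·y the machine is still in q5, and z then leads to the accepting state q5. Hence pqpqppqqp ∈ L(D).

pqpqppqqp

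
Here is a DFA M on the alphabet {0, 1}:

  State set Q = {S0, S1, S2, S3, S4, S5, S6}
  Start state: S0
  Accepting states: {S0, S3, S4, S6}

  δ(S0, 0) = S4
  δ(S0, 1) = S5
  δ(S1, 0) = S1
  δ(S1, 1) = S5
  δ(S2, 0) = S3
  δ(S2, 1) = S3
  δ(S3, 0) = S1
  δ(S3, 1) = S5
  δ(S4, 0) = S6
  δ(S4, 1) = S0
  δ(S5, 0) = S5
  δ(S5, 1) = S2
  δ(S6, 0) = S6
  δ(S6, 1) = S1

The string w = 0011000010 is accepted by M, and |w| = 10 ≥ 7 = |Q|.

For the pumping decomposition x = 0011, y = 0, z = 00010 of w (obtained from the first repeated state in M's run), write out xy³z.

001100000010

xy^3z = 0011·0·0·0·00010 = 001100000010.
Reading y = 0 takes M from S5 back to S5, so after x·y·y·y the machine is still in S5, and z then leads to the accepting state S3. Hence 001100000010 ∈ L(M).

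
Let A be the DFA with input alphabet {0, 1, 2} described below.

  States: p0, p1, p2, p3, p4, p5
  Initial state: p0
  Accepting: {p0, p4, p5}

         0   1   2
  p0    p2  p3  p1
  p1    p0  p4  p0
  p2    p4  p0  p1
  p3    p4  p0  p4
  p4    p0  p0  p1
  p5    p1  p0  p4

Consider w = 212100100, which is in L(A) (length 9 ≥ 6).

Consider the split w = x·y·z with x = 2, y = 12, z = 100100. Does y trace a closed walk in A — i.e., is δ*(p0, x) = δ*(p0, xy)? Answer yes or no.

Run of A on the first 3 characters of w = 2 1 2:
  step 0: p0  (start)
  step 1: p1  (read 2: p0→p1)
  step 2: p4  (read 1: p1→p4)
  step 3: p1  (read 2: p4→p1)

After x (step 1): p1. After xy (step 3): p1.
They match, so y = 12 drives A around a cycle from p1 back to itself; pumping y any number of times keeps A in p1 before reading z, and xyⁱz ∈ L(A) for every i ≥ 0.

yes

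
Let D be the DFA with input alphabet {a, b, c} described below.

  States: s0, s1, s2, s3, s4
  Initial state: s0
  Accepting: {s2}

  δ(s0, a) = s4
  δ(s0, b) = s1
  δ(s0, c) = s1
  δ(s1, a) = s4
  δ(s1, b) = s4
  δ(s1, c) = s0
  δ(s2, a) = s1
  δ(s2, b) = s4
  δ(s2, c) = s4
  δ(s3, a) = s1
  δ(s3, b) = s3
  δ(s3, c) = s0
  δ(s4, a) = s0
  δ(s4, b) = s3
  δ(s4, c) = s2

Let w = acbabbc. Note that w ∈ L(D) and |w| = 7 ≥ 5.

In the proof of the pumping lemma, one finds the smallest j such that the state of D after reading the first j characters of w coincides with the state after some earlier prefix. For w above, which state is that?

s4

State sequence: s0 -a-> s4 -c-> s2 -b-> s4 -a-> s0 -b-> s1 -b-> s4 -c-> s2
First repeat at step 3: s4 was already visited.

The earliest repeat is at step j = 3: D is in s4, which it already visited at step i = 1.
Pumping length from the standard proof: p = 5 (the number of states). The repeated state found above gives |xy| = j ≤ 5 and |y| = j − i ≥ 1.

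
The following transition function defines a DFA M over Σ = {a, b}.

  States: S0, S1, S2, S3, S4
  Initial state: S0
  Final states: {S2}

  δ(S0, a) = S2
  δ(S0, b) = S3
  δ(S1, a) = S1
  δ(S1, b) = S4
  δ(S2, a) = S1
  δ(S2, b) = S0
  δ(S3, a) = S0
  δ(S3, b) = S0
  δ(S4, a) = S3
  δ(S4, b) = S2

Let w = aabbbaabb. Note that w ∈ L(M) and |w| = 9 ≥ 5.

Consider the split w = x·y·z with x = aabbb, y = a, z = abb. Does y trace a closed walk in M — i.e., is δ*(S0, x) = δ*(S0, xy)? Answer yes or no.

State sequence: S0 -a-> S2 -a-> S1 -b-> S4 -b-> S2 -b-> S0 -a-> S2

After x (step 5): S0. After xy (step 6): S2.
They differ (S0 ≠ S2), so y is not a cycle from the state after x; this split is not the one the pumping-lemma construction produces, and pumping y need not keep the string in L(M).

no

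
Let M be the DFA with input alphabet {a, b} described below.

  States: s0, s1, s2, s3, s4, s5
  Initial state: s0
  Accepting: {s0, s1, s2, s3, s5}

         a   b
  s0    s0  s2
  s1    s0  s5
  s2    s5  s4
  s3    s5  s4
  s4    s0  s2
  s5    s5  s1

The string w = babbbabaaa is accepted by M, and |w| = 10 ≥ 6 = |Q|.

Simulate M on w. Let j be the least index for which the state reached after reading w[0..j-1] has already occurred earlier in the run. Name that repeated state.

Run of M on w = b a b b b a b a a a:
  step 0: s0  (start)
  step 1: s2  (read b: s0→s2)
  step 2: s5  (read a: s2→s5)
  step 3: s1  (read b: s5→s1)
  step 4: s5  (read b: s1→s5)   ← first repeat (s5 seen earlier)
  step 5: s1  (read b: s5→s1)
  step 6: s0  (read a: s1→s0)
  step 7: s2  (read b: s0→s2)
  step 8: s5  (read a: s2→s5)
  step 9: s5  (read a: s5→s5)
  step 10: s5  (read a: s5→s5)

The earliest repeat is at step j = 4: M is in s5, which it already visited at step i = 2.
Pumping length from the standard proof: p = 6 (the number of states). The repeated state found above gives |xy| = j ≤ 6 and |y| = j − i ≥ 1.

s5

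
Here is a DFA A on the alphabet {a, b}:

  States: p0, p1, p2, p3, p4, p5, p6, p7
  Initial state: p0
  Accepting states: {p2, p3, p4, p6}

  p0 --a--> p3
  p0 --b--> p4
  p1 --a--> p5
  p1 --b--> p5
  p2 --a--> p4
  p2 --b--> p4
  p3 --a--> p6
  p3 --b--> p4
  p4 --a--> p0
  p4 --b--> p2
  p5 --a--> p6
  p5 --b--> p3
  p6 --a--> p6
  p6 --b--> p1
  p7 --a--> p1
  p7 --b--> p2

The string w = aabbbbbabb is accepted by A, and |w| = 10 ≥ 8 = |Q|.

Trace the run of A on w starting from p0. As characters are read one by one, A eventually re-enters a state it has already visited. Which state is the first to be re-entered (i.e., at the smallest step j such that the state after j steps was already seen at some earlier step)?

p3

State sequence: p0 -a-> p3 -a-> p6 -b-> p1 -b-> p5 -b-> p3 -b-> p4 -b-> p2 -a-> p4 -b-> p2 -b-> p4
First repeat at step 5: p3 was already visited.

The earliest repeat is at step j = 5: A is in p3, which it already visited at step i = 1.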